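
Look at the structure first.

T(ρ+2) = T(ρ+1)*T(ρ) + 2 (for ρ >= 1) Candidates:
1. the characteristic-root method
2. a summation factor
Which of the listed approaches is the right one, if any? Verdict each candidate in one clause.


Best approach: no special technique — the unknown enters the rule nonlinearly, not as a weighted sum — no linear method is even well-posed.
- the characteristic-root method: the recursion is nonlinear in the sequence values, so no linear-modes ansatz applies.
- a summation factor: the recursion is nonlinear — outside the first-order linear family a summation factor addresses.


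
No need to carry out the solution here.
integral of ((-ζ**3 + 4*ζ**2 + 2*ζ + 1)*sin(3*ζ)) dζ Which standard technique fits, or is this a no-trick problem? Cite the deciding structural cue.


Method: integration by parts — the integrand splits as -ζ**3 + 4*ζ**2 + 2*ζ + 1 times sin(3*ζ) — repeatedly differentiating the polynomial part kills it, which is the parts ladder.


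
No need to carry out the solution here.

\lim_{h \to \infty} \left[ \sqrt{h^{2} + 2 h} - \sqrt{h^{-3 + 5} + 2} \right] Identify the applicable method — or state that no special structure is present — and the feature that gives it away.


Diagnosis: conjugate multiplication — the ∞ − ∞ radical form is the exact trigger for the conjugate maneuver.


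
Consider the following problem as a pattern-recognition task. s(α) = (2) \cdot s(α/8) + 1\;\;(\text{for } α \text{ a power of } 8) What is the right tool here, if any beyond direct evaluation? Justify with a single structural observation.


Method: the master substitution — the argument shrinks by the factor 8, so measure the index on a logarithmic scale and the recursion becomes a shift.


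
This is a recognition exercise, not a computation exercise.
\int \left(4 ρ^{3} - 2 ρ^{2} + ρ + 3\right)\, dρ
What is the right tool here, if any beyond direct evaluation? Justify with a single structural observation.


Technique: no special technique — the integrand is a sum of constant multiples of powers of ρ — integrate term by term.


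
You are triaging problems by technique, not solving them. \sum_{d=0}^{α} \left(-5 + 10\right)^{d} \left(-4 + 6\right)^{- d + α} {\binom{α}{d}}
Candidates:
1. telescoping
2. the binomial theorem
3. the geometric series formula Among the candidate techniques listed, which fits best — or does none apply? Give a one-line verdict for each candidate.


Method: the binomial theorem — terms weighting {\binom{α}{d}} against matched powers of (-5 + 10) and (-4 + 6) reassemble into ((-5 + 10) + (-4 + 6))^α by the binomial theorem.
- telescoping: the summand is not presented as a shifted difference — a telescoping rewrite may exist, but the displayed structure does not offer one.
- the binomial theorem: applicable, and directly so.
- the geometric series formula — there is no constant term-to-term ratio.


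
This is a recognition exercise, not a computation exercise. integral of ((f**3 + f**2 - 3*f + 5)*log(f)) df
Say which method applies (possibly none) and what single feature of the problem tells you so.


Verdict: integration by parts — the logarithm log(f) has no power-rule antiderivative to read off directly, but its derivative is algebraic — so differentiate log(f) and integrate the polynomial factor f**3 + f**2 - 3*f + 5.


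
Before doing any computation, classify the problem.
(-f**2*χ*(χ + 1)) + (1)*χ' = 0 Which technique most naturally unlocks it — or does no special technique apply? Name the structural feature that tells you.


Verdict: separation of variables — all dependence on the two variables factors apart, the defining separable shape. A Bernoulli rewrite would carry it as the equation stands — separating the variables needs no rearrangement either.


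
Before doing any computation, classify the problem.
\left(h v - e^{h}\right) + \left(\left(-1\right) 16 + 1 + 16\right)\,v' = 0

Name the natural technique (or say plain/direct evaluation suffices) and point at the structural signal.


Method: a linear integrating factor — the unknown enters only to the first power against a nonzero forcing term — the integrating-factor template applies directly.


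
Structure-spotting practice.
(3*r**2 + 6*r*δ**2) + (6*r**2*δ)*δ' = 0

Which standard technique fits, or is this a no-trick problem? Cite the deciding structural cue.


Verdict: the exact-equation method — check exactness first: here it holds (3*r**2 + 6*r*δ**2, 6*r**2*δ have matching cross partials), so no integrating factor is needed.


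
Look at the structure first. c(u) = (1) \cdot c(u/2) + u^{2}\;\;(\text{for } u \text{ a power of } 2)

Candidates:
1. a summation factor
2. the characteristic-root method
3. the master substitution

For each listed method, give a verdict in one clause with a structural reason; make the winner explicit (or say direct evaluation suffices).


Technique: the master substitution — the argument contracts 2-fold per step: reindex u exponentially and solve the linear recurrence in the new index.
- a summation factor: a divided-index call is outside the fixed-shift first-order family a summation factor normalizes.
- the characteristic-root method: the recursion divides its index rather than shifting it — outside the constant-shift family the root method covers.
- the master substitution — applicable, and directly so.


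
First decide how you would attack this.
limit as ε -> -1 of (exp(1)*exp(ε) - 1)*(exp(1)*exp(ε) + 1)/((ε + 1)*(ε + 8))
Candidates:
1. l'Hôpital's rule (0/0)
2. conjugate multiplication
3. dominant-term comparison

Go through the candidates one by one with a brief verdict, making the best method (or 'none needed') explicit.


Diagnosis: l'Hôpital's rule (0/0) — substituting -1 gives 0 over 0; differentiate top and bottom once and re-evaluate. A first-order expansion at the point is an equally standard path; the rule packages it.
- l'Hôpital's rule (0/0): applicable, and directly so.
- conjugate multiplication — there is no infinity-minus-infinity radical difference to rationalize.
- dominant-term comparison — this limit is not decided by comparing polynomial growth at infinity.


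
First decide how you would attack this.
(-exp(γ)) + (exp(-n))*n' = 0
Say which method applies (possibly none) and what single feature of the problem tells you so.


Method: separation of variables — all dependence on the two variables factors apart, the defining separable shape. The equation is exact as it stands too — a potential function exists — though separation reads the split structure directly.


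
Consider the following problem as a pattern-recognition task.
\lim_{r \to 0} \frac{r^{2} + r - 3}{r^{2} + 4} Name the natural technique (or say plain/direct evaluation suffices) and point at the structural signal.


Technique: no special technique — the expression is continuous at 0 — substitute and evaluate; no indeterminate form appears.


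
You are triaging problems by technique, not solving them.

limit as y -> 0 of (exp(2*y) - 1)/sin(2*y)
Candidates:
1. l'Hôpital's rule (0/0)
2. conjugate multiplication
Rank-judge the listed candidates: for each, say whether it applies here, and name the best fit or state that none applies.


Technique: l'Hôpital's rule (0/0) — numerator and denominator both vanish at 0 — a genuine 0/0 form, which is exactly when l'Hôpital applies. A first-order expansion at the point is an equally standard path; the rule packages it.
- l'Hôpital's rule (0/0): yes — fits the structure here.
- conjugate multiplication — there are no radicals in tension whose conjugate would simplify matters.


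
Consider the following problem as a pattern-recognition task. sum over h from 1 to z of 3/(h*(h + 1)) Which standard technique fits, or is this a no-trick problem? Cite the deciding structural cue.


Technique: telescoping — integer-spaced poles in 3/(h*(h + 1)) are the telescoping signature in disguise.


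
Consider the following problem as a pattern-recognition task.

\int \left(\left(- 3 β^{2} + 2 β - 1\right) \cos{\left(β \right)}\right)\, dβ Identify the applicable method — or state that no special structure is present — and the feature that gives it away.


Best approach: integration by parts — - 3 β^{2} + 2 β - 1 dies after finitely many derivatives while \cos{\left(β \right)} cycles under integration — the tabular/parts setup.


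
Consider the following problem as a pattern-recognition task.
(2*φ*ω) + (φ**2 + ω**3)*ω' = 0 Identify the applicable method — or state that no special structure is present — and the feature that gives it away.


Diagnosis: the exact-equation method — check exactness first: here it holds (2*φ*ω, φ**2 + ω**3 have matching cross partials), so no integrating factor is needed.


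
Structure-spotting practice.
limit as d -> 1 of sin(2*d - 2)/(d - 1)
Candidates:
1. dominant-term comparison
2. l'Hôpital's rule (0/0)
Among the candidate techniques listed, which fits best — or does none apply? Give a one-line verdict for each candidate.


Technique: l'Hôpital's rule (0/0) — the 0/0 form at 1 is the signature situation for l'Hôpital's rule. A local series expansion at the point resolves it as well; the rule is the packaged version of that step.
- dominant-term comparison: no dominant-degree comparison decides it.
- l'Hôpital's rule (0/0): yes — fits the structure here.


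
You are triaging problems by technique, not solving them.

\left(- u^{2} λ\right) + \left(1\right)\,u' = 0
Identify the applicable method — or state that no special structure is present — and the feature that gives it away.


Method: separation of variables — solved for the derivative, the right side splits multiplicatively into a function of each variable alone — divide and integrate each side.


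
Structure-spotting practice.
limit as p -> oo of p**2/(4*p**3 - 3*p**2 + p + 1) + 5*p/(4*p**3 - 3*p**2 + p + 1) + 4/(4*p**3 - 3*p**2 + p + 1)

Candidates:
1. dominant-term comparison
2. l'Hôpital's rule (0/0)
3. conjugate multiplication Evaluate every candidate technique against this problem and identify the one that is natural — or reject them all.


Technique: dominant-term comparison — growth-rate triage: the leading powers of p decide the limit, everything else is noise.
- dominant-term comparison — yes, a natural case for it.
- l'Hôpital's rule (0/0) — no 0/0 form appears: written as one quotient, top and bottom both grow without bound, and the ratio is decided by their leading terms.
- conjugate multiplication — there is no infinity-minus-infinity radical difference to rationalize.


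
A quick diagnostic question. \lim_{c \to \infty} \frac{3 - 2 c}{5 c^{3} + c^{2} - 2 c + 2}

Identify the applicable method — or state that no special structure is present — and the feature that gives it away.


Verdict: dominant-term comparison — as c grows, only the highest-degree terms matter — compare leading terms and read the limit off. Differentiating the expression as a single quotient would eventually settle it as well; matching dominant growth settles it immediately.


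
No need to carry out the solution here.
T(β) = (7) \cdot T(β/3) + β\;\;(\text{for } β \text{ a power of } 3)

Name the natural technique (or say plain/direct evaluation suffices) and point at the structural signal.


Diagnosis: the master substitution — the argument shrinks by the factor 3, so measure the index on a logarithmic scale and the recursion becomes a shift.


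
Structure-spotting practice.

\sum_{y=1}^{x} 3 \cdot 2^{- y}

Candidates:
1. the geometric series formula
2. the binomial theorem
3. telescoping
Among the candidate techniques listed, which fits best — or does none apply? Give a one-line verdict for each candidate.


Technique: the geometric series formula — consecutive terms stand in a fixed index-free ratio — the geometric sum formula closes it.
- the geometric series formula — applicable, and directly so.
- the binomial theorem: the summand does not match any term pattern of an expanded binomial power.
- telescoping: computed from the summand as displayed, the partial sums build up without the pairwise collapse telescoping exploits.


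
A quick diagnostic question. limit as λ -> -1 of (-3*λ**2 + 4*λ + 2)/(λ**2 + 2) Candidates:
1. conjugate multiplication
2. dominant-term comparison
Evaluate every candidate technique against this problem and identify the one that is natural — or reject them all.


Technique: no special technique — no denominator vanishes and nothing blows up at -1: direct substitution is the whole computation.
- conjugate multiplication: there are no radicals in tension whose conjugate would simplify matters.
- dominant-term comparison: this limit is not decided by comparing polynomial growth at infinity.


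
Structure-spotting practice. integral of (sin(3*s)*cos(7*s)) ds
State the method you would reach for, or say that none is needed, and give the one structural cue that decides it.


Technique: a trigonometric identity — sin(3*s)*cos(7*s) mixes two frequencies; the product-to-sum identity splits it into single-frequency sinusoids.


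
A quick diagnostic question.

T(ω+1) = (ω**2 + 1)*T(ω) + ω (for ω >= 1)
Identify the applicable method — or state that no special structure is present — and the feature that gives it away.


Verdict: a summation factor — the coefficient ω**2 + 1 drifts with the index, so no fixed root exists; normalizing by the cumulative product telescopes it.


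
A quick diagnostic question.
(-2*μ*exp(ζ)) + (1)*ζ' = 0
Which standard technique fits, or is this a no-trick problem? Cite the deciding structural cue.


Best approach: separation of variables — all dependence on the two variables factors apart, the defining separable shape.


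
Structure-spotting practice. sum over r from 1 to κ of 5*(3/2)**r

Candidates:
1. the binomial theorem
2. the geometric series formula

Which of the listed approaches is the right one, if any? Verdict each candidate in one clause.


Method: the geometric series formula — the ratio of consecutive terms is the constant 3/2, independent of the index — a geometric sum.
- the binomial theorem: no binomial coefficients pair with matched powers.
- the geometric series formula — applicable, and directly so.


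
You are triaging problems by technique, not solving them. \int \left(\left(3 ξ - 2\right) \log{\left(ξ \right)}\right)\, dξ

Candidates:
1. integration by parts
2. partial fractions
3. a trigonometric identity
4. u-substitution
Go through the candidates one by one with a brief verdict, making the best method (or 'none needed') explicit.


Verdict: integration by parts — a polynomial next to \log{\left(ξ \right)}: integrate the polynomial, differentiate the log, and the integral simplifies in one pass.
- integration by parts: yes — fits the structure here.
- partial fractions: there is no rational-function structure to decompose.
- a trigonometric identity: no sine or cosine appears, so there is nothing for a trigonometric identity to act on.
- u-substitution: no subexpression of the integrand pairs with its own derivative as a factor — individual terms may offer their own substitutions, but any change of variable covering the whole integral would have to be constructed from outside the expression.


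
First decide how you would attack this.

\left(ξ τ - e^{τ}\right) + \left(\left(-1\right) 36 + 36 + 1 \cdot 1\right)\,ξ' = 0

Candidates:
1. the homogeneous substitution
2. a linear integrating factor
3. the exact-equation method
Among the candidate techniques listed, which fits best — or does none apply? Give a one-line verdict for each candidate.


Method: a linear integrating factor — the equation is linear in ξ with coefficient τ; multiplying by the integrating factor exp(∫τ) makes the left side a perfect derivative.
- the homogeneous substitution: the ratio of the variables does not determine the slope.
- a linear integrating factor: applies; the problem has the shape this method handles.
- the exact-equation method — the cross partial derivatives disagree, so no single potential exists.


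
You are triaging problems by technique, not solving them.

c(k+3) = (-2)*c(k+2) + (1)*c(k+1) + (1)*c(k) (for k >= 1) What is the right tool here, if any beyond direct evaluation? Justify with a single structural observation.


Diagnosis: the characteristic-root method — the recurrence treats every index alike (constant coefficients, no forcing) — precisely the regime where r^k trials close it.


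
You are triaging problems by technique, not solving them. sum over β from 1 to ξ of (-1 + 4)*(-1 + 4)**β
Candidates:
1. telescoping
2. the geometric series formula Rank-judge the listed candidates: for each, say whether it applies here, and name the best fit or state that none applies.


Diagnosis: the geometric series formula — consecutive terms stand in a fixed index-free ratio — the geometric sum formula closes it.
- telescoping — in the displayed form, no term reappears at a neighboring index to cancel against.
- the geometric series formula: applies; the problem has the shape this method handles.


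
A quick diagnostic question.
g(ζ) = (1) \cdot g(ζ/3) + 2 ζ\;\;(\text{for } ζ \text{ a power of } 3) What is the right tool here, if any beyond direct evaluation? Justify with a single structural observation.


Technique: the master substitution — the argument contracts 3-fold per step: reindex ζ exponentially and solve the linear recurrence in the new index.


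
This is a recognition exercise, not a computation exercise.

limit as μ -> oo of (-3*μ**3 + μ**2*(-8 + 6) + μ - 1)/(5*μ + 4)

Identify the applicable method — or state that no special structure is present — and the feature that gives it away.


Method: dominant-term comparison — growth-rate triage: the leading powers of μ decide the limit, everything else is noise. Differentiating the expression as a single quotient would eventually settle it as well; matching dominant growth settles it immediately.


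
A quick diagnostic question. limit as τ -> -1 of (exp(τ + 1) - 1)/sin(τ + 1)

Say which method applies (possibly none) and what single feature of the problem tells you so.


Method: l'Hôpital's rule (0/0) — plug in -1: top and bottom both hit zero, so differentiate each and retry. A first-order expansion at the point is an equally standard path; the rule packages it.


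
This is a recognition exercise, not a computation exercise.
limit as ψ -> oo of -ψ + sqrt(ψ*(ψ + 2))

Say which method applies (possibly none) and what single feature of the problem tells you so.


Verdict: conjugate multiplication — two divergent pieces with a minus sign between them and a radical in the mix: rationalize sqrt(ψ*(ψ + 2)) - ψ before any limit law applies.


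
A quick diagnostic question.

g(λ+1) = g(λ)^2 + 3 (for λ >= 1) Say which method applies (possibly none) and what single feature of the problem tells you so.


Best approach: no special technique — once the recursion is nonlinear, characteristic roots, master substitutions, and summation factors are all off the table.


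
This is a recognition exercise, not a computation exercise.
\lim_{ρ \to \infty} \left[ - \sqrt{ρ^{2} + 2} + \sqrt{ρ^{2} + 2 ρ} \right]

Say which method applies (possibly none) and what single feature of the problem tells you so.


Diagnosis: conjugate multiplication — both pieces blow up but their difference is finite; the conjugate trick rationalizes \sqrt{ρ^{2} + 2 ρ} - \sqrt{ρ^{2} + 2}.


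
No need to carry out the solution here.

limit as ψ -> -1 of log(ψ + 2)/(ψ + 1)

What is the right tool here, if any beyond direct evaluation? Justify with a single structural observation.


Best approach: l'Hôpital's rule (0/0) — both numerator and denominator vanish at -1: the genuine 0/0 indeterminate that l'Hôpital exists for. Known elementary limits would finish this too — the rule just bypasses the case analysis.


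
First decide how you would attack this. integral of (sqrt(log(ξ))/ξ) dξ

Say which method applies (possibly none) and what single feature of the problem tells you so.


Diagnosis: u-substitution — collected, the integrand has one factor that is, up to a constant, the derivative of an inner expression the rest depends on — substitute for that inner expression.


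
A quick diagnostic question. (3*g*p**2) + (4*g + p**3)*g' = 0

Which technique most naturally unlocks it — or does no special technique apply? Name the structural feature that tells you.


Technique: the exact-equation method — equality of cross partials is the green light — assemble the potential function term by term.


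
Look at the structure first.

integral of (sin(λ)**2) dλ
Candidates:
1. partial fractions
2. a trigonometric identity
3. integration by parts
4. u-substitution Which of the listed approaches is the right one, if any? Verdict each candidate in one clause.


Best approach: a trigonometric identity — sin(λ)**2 is the textbook power-reduction case — identities first, antiderivatives second.
- partial fractions — the expression is not a ratio of polynomials that decomposes further.
- a trigonometric identity: yes, a natural case for it.
- integration by parts — not the natural route: no polynomial-kernel product appears — a recursive parts reduction of the trigonometric product exists, but the identity rewrite is direct.
- u-substitution: no subexpression of the integrand serves as a whole-integral substitution inner — individual terms may offer their own, but none carries its derivative as a factor of the full integrand; a working change of variable would have to be constructed from outside the expression.


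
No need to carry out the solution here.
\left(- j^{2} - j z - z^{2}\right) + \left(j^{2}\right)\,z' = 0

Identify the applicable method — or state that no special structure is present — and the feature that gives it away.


Method: the homogeneous substitution — solved for the derivative, the right side is unchanged under scaling j and z together — it depends only on the ratio z/j, so substitute a single ratio variable.


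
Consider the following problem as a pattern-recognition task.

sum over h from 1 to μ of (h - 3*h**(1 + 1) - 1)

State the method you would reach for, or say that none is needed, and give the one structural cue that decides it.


Diagnosis: no special technique — every summand is a constant multiple of a power of h — apply the standard power-sum identities one degree at a time.


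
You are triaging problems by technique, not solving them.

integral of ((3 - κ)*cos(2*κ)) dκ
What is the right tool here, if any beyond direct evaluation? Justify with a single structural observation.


Method: integration by parts — the integrand splits as 3 - κ times cos(2*κ) — repeatedly differentiating the polynomial part kills it, which is the parts ladder.


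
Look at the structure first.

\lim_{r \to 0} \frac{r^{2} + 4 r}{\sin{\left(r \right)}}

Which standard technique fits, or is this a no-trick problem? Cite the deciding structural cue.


Best approach: l'Hôpital's rule (0/0) — the 0/0 form at 0 is the signature situation for l'Hôpital's rule. The standard small-argument limits would also carry it; the rule is the systematic route.


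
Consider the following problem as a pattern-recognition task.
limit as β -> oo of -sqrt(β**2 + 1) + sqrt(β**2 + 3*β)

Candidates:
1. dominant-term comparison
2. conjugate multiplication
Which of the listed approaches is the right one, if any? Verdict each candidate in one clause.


Method: conjugate multiplication — both pieces blow up but their difference is finite; the conjugate trick rationalizes sqrt(β**2 + 3*β) - sqrt(β**2 + 1).
- dominant-term comparison: no ranking of term growth rates resolves the limit here.
- conjugate multiplication: yes, a natural case for it.


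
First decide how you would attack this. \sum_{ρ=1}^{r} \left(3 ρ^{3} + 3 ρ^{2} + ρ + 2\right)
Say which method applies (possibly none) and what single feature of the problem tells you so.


Method: no special technique — every summand is a constant multiple of a power of ρ — apply the standard power-sum identities one degree at a time.


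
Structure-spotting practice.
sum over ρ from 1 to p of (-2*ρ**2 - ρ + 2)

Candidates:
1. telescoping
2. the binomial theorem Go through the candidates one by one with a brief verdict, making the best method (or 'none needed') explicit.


Diagnosis: no special technique — constant-multiple powers of ρ with no cancellation partners and no common ratio — use the standard power-sum formulas.
- telescoping — in the displayed form, no term reappears at a neighboring index to cancel against.
- the binomial theorem: there is no sum-raised-to-a-power identity hiding in these terms.


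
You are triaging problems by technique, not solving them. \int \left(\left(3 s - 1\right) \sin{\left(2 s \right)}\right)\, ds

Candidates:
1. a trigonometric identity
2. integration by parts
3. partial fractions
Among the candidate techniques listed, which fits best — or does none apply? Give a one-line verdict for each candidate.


Diagnosis: integration by parts — 3 s - 1 dies after finitely many derivatives while \sin{\left(2 s \right)} cycles under integration — the tabular/parts setup.
- a trigonometric identity — the trigonometric factor has no even power to reduce and no cross-frequency product to convert — the standard power-reduction and product-to-sum identities do not engage it.
- integration by parts: applicable, and directly so.
- partial fractions — there is no rational-function structure to decompose.


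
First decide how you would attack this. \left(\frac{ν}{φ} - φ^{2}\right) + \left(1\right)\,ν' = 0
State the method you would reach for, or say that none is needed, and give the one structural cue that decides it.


Method: a linear integrating factor — the unknown enters only to the first power against a nonzero forcing term — the integrating-factor template applies directly.


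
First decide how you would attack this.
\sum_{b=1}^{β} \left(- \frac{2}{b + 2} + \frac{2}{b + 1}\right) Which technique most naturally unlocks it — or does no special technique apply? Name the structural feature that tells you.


Diagnosis: telescoping — difference-of-shifts structure (each term adds \frac{2}{b + 1}, then subtracts its one-index-advanced value, which the following term adds back) leaves only the first and last pieces standing.


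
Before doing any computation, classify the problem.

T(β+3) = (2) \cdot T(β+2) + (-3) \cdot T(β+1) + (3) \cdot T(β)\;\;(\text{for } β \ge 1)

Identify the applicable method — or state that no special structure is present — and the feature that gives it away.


Method: the characteristic-root method — every coefficient is a fixed number and the forcing is zero — substitute r^β and read off the root equation.


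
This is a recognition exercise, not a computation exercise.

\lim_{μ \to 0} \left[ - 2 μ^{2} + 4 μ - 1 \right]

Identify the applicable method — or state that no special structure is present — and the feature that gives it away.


Best approach: no special technique — no zero denominators, no indeterminate clash at 0 — substitute and read off the value.


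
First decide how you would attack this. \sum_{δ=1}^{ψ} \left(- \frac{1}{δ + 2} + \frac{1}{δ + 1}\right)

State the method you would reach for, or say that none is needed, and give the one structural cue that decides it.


Verdict: telescoping — consecutive terms evaluate one function at adjacent indices (\frac{1}{δ + 1} is its current value): one term's tail is the next term's head, so the chain collapses.


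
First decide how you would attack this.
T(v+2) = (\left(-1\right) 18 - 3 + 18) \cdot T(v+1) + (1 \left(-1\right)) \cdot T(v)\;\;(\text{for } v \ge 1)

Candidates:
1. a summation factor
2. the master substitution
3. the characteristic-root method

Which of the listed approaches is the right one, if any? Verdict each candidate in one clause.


Verdict: the characteristic-root method — constant coefficients and linearity mean the ansatz r^v reduces it to solving the characteristic polynomial.
- a summation factor — the recurrence reaches back more than one step, outside the first-order family a summation factor normalizes.
- the master substitution — the recursion steps by a constant offset, so exponential reindexing is pointless.
- the characteristic-root method: a fit — the right tool for this form.


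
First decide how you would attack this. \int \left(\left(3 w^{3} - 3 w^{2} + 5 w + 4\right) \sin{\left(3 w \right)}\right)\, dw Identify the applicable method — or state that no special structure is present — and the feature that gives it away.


Verdict: integration by parts — 3 w^{3} - 3 w^{2} + 5 w + 4 dies after finitely many derivatives while \sin{\left(3 w \right)} cycles under integration — the tabular/parts setup.


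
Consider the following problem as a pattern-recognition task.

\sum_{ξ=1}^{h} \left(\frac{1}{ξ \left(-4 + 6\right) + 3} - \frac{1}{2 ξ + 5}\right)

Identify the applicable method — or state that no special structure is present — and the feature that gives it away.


Best approach: telescoping — the summand is \frac{1}{ξ \left(-4 + 6\right) + 3} minus the same expression shifted by one, so consecutive terms cancel in pairs.


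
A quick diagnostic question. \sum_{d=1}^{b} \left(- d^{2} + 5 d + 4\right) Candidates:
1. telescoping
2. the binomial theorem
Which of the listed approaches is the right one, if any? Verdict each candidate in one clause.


Technique: no special technique — with only polynomial terms in d present, the classical sum-of-powers identities are all you need.
- telescoping: writing out consecutive terms as given produces no pairwise cancellation.
- the binomial theorem: no binomial coefficients pair up with complementary powers here.


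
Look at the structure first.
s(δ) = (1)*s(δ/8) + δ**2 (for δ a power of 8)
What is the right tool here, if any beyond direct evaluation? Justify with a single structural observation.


Method: the master substitution — divide-the-index recursion (δ/8 inside the call) straightens out once the index is rewritten as 8^m.


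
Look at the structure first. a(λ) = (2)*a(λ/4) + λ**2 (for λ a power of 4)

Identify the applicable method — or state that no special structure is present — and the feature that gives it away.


Best approach: the master substitution — recursion at λ/4 is multiplicative in the index; logarithmic reindexing via λ = 4^m linearizes it.


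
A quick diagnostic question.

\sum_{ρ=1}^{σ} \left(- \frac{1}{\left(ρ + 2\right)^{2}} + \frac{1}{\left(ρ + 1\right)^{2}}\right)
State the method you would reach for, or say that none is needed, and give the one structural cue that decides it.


Verdict: telescoping — the piece each term subtracts is \frac{1}{\left(ρ + 1\right)^{2}} advanced by one index, and it reappears with a plus sign leading the following term — the sum collapses to its boundary terms.


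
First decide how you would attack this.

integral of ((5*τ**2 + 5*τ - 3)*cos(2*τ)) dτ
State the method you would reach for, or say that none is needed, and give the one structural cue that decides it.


Diagnosis: integration by parts — differentiate 5*τ**2 + 5*τ - 3, integrate cos(2*τ): each pass lowers the polynomial degree, so parts terminates.


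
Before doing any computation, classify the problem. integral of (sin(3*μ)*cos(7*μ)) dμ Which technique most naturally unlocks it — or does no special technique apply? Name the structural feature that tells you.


Verdict: a trigonometric identity — distinct frequencies under one product (sin(3*μ)*cos(7*μ)): the product-to-sum identity is the systematic route to an integrable form.


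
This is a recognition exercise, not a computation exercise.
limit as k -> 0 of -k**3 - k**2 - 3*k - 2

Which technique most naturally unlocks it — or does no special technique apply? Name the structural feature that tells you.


Verdict: no special technique — no vanishing denominator and no indeterminate clash at the point — evaluation is immediate.


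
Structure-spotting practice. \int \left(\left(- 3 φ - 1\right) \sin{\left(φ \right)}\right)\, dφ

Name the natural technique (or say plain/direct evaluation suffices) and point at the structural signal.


Technique: integration by parts — a polynomial factor - 3 φ - 1 multiplies \sin{\left(φ \right)}; differentiating - 3 φ - 1 lowers its degree while \sin{\left(φ \right)} integrates cleanly, so parts wins.


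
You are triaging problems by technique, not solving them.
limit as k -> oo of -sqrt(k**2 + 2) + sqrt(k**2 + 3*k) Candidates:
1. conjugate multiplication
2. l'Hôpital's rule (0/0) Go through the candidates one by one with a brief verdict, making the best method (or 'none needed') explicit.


Method: conjugate multiplication — sqrt(k**2 + 3*k) and sqrt(k**2 + 2) both blow up, but their difference is tame once the conjugate rationalizes it.
- conjugate multiplication — applies; the problem has the shape this method handles.
- l'Hôpital's rule (0/0): no quotient structure at all: the clash is ∞ minus ∞, which rationalizing converts into a tractable ratio.


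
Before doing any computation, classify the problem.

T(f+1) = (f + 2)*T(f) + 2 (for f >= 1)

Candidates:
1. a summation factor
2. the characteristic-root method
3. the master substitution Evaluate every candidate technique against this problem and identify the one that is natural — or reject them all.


Verdict: a summation factor — one-term recursion with variable weight f + 2 is solved by product normalization, not by root-finding.
- a summation factor: applicable, and directly so.
- the characteristic-root method — an index-dependent weight blocks the pure exponential ansatz.
- the master substitution: the recursion steps by a constant offset, so exponential reindexing is pointless.


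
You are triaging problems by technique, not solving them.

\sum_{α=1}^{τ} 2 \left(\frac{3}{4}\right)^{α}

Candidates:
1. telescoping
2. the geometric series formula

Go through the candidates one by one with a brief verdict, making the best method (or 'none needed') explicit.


Method: the geometric series formula — term-over-term division gives \frac{3}{4} every time — index-free ratio, geometric sum formula applies.
- telescoping: the terms as presented offer no neighboring cancellation — a telescoping rewrite may exist, but the displayed structure does not hand one over.
- the geometric series formula — a fit — the right tool for this form.


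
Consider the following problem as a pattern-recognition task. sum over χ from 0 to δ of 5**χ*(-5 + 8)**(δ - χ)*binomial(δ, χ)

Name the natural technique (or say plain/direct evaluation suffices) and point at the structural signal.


Technique: the binomial theorem — binomial coefficients against complementary powers of 5 and (-5 + 8): recognize the binomial expansion and resum.


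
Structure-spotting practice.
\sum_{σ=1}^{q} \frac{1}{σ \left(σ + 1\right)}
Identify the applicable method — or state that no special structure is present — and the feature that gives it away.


Best approach: telescoping — one partial-fraction pass turns \frac{1}{σ \left(σ + 1\right)} into a shifted difference, and shifted differences telescope.


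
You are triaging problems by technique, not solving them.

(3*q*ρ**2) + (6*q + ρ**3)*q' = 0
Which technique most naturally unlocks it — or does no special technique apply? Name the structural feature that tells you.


Method: the exact-equation method — take the mixed partials of 3*q*ρ**2 and 6*q + ρ**3: they are equal, which certifies an exact differential.


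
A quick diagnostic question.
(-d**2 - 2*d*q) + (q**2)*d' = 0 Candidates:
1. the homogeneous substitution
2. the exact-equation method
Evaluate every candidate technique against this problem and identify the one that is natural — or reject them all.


Method: the homogeneous substitution — the slope's numerator and denominator have matching total degree, so it depends only on d/q and the ratio substitution collapses it. Rearranged, this also fits the Bernoulli template directly; the homogeneous substitution reads the structure without the rearrangement.
- the homogeneous substitution — applies; the problem has the shape this method handles.
- the exact-equation method: exactness fails on the nose — the mixed partials do not match.


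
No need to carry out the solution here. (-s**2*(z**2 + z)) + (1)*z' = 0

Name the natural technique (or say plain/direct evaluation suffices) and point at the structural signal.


Technique: separation of variables — all dependence on the two variables factors apart, the defining separable shape. Rearranged, this also fits the Bernoulli template directly; separation reads the product structure as given.


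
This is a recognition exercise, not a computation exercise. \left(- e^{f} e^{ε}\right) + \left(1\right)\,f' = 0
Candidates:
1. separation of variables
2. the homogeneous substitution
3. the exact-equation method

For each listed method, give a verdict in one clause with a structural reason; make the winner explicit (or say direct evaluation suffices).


Verdict: separation of variables — one side of the product carries the independent variable, the other the unknown — the textbook separation shape.
- separation of variables: applies; the problem has the shape this method handles.
- the homogeneous substitution — the slope changes under joint rescaling, failing the degree-zero test.
- the exact-equation method — exactness fails on the nose — the mixed partials do not match.


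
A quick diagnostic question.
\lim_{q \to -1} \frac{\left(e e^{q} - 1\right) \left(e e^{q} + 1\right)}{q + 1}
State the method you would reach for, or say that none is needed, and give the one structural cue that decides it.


Technique: l'Hôpital's rule (0/0) — substituting -1 gives 0 over 0; differentiate top and bottom once and re-evaluate. The standard small-argument limits would also carry it; the rule is the systematic route.


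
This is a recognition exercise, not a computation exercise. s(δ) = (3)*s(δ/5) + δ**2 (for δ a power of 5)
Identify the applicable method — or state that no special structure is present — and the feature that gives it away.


Best approach: the master substitution — treat m = log base 5 of δ as the new clock: one recursion step advances m by one while δ scales by 5.


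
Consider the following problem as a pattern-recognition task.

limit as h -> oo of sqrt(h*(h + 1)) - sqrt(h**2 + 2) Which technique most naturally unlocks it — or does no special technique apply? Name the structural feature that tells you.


Diagnosis: conjugate multiplication — divergence minus divergence hides a finite answer — expose it by pairing sqrt(h*(h + 1)) - sqrt(h**2 + 2) with its conjugate.


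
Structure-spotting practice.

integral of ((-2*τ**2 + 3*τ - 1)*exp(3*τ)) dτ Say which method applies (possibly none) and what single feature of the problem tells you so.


Method: integration by parts — the integrand splits as -2*τ**2 + 3*τ - 1 times exp(3*τ) — repeatedly differentiating the polynomial part kills it, which is the parts ladder.


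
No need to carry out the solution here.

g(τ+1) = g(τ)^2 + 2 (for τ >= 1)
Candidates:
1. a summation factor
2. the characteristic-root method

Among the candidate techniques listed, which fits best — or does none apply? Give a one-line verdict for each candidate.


Technique: no special technique — nonlinear feedback in the recursion rules out every root- or factor-based technique.
- a summation factor: the recursion is nonlinear — outside the first-order linear family a summation factor addresses.
- the characteristic-root method — the recursion is nonlinear in the sequence values, so no linear-modes ansatz applies.
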